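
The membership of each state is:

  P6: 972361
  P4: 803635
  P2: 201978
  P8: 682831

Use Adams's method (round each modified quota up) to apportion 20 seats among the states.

Standard divisor 2660805/20 ≈ 133040.25; standard quotas: P6 7.309, P4 6.041, P2 1.518, P8 5.133.
Rounding up gives 8, 7, 2, 6 = 23 seats, so the divisor must be adjusted.
With modified divisor 149800: modified quotas P6 6.491, P4 5.365, P2 1.348, P8 4.558.
Rounding up: P6 7, P4 6, P2 2, P8 5 (total 20).

P6 7; P4 6; P2 2; P8 5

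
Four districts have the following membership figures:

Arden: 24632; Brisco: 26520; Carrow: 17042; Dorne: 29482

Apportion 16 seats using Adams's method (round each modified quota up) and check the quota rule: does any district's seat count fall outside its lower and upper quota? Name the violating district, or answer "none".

none

Standard quotas: Arden 4.035, Brisco 4.344, Carrow 2.792, Dorne 4.829.
Adams allocation: Arden 4, Brisco 4, Carrow 3, Dorne 5.
Every allocation lies between the lower and upper quota.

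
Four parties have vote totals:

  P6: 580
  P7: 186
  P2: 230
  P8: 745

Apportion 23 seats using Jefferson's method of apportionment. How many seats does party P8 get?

10

Standard divisor 1741/23 ≈ 75.696; standard quotas: P6 7.662, P7 2.457, P2 3.038, P8 9.842.
Rounding down gives 7, 2, 3, 9 = 21 seats, so the divisor must be adjusted.
With modified divisor 70: modified quotas P6 8.286, P7 2.657, P2 3.286, P8 10.643.
Rounding down: P6 8, P7 2, P2 3, P8 10 (total 23).
P8 receives 10.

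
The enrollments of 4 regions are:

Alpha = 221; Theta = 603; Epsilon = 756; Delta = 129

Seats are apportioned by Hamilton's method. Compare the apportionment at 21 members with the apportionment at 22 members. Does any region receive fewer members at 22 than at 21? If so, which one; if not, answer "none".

At 21 seats: Alpha 3, Theta 7, Epsilon 9, Delta 2.
At 22 seats: Alpha 3, Theta 8, Epsilon 10, Delta 1.
Delta drops from 2 to 1.

Delta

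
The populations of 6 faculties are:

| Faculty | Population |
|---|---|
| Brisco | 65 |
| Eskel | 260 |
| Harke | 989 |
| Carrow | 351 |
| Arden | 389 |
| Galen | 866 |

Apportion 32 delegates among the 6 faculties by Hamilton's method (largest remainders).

Brisco=1, Eskel=3, Harke=11, Carrow=4, Arden=4, Galen=9

Total 2920; standard divisor 2920/32 ≈ 91.25.
Standard quotas: Brisco 0.712, Eskel 2.849, Harke 10.838, Carrow 3.847, Arden 4.263, Galen 9.490.
Lower quotas: Brisco 0, Eskel 2, Harke 10, Carrow 3, Arden 4, Galen 9 (sum 28, leaving 4 seats).
Remainders in descending order: Eskel 0.849, Carrow 0.847, Harke 0.838, Brisco 0.712, Galen 0.490, Arden 0.263.
The surplus seats go to Eskel, Carrow, Harke, Brisco.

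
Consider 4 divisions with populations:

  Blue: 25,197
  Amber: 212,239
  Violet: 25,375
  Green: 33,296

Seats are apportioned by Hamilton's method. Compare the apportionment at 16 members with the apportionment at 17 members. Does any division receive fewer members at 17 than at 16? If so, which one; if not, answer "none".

none

At 16 seats: Blue 1, Amber 12, Violet 1, Green 2.
At 17 seats: Blue 1, Amber 12, Violet 2, Green 2.
No division's allocation decreased.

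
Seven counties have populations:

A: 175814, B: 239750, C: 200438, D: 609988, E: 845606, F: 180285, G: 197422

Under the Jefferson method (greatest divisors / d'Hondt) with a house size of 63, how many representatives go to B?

6

Standard divisor 2449303/63 ≈ 38877.825; standard quotas: A 4.522, B 6.167, C 5.156, D 15.690, E 21.750, F 4.637, G 5.078.
Rounding down gives 4, 6, 5, 15, 21, 4, 5 = 60 seats, so the divisor must be adjusted.
With modified divisor 36400: modified quotas A 4.830, B 6.587, C 5.507, D 16.758, E 23.231, F 4.953, G 5.424.
Rounding down: A 4, B 6, C 5, D 16, E 23, F 4, G 5 (total 63).
B receives 6.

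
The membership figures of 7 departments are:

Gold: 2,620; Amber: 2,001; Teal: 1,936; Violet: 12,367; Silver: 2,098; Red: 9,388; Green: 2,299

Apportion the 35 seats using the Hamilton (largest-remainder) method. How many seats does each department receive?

Gold: 3; Amber: 2; Teal: 2; Violet: 13; Silver: 2; Red: 10; Green: 3

Standard divisor: 32709 ÷ 35 ≈ 934.543.
Standard quotas: Gold 2.8035, Amber 2.1412, Teal 2.0716, Violet 13.2332, Silver 2.2449, Red 10.0456, Green 2.4600.
Lower quotas: Gold 2, Amber 2, Teal 2, Violet 13, Silver 2, Red 10, Green 2 (sum 33, leaving 2 seats).
Remainders in descending order: Gold 0.8035, Green 0.4600, Silver 0.2449, Violet 0.2332, Amber 0.1412, Teal 0.0716, Red 0.0456.
The surplus seats go to Gold, Green.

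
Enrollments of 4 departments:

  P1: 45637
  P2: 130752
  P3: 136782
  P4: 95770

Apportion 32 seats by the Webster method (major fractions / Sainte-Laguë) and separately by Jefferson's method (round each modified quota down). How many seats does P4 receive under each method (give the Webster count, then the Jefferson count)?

Webster: P1 4, P2 10, P3 11, P4 7.
Jefferson: P1 3, P2 10, P3 11, P4 8.
P4 gets 7 under Webster and 8 under Jefferson.

7 and 8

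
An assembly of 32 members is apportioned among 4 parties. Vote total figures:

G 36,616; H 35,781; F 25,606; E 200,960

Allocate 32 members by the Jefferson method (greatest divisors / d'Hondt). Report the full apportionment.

Standard divisor 298963/32 ≈ 9342.594; standard quotas: G 3.919, H 3.830, F 2.741, E 21.510.
Rounding down gives 3, 3, 2, 21 = 29 seats, so the divisor must be adjusted.
With modified divisor 8800: modified quotas G 4.161, H 4.066, F 2.910, E 22.836.
Rounding down: G 4, H 4, F 2, E 22 (total 32).

G: 4, H: 4, F: 2, E: 22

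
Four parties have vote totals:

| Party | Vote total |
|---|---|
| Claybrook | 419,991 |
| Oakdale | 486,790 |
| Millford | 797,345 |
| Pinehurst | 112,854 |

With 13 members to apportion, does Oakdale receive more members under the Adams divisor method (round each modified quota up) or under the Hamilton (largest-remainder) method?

Adams: Claybrook 3, Oakdale 4, Millford 5, Pinehurst 1.
Hamilton: Claybrook 3, Oakdale 3, Millford 6, Pinehurst 1.
Oakdale gets 4 under Adams and 3 under Hamilton.

Adams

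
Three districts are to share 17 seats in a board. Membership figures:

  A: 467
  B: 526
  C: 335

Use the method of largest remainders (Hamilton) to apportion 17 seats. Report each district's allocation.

Standard divisor: 1328 ÷ 17 ≈ 78.118.
Standard quotas: A 5.978, B 6.733, C 4.288.
Lower quotas: A 5, B 6, C 4 (sum 15, leaving 2 seats).
Remainders in descending order: A 0.978, B 0.733, C 0.288.
The surplus seats go to A, B.

A: 6, B: 7, C: 4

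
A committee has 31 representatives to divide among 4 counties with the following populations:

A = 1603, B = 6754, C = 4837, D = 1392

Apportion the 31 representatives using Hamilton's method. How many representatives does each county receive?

Standard divisor: 14586 ÷ 31 ≈ 470.516.
Standard quotas: A 3.4069, B 14.3544, C 10.2802, D 2.9585.
Lower quotas: A 3, B 14, C 10, D 2 (sum 29, leaving 2 seats).
Remainders in descending order: D 0.9585, A 0.4069, B 0.3544, C 0.2802.
Largest remainders: D, A receive the extra seats.

A: 4; B: 14; C: 10; D: 3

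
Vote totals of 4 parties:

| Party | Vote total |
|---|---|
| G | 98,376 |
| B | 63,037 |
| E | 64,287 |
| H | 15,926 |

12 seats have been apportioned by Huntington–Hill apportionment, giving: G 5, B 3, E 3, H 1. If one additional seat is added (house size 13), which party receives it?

E

Priority for the next seat is population ÷ (√(s·(s+1))).
Priorities: G 17960.918, B 18197.214, E 18558.058, H 11261.383.
Highest priority: E.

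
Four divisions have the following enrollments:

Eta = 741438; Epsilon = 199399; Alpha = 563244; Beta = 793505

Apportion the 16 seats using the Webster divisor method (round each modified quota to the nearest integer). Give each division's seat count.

Standard divisor 2297586/16 ≈ 143599.125; standard quotas: Eta 5.163, Epsilon 1.389, Alpha 3.922, Beta 5.526.
Rounding to the nearest integer gives Eta 5, Epsilon 1, Alpha 4, Beta 6 — total 16, matching the house size, so no adjustment is needed.

Eta 5, Epsilon 1, Alpha 4, Beta 6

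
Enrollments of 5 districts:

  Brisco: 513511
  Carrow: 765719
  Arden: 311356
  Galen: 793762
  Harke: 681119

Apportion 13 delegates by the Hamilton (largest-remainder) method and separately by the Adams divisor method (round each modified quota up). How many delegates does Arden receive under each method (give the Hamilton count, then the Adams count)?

Hamilton: Brisco 2, Carrow 3, Arden 1, Galen 4, Harke 3.
Adams: Brisco 2, Carrow 3, Arden 2, Galen 3, Harke 3.
Arden gets 1 under Hamilton and 2 under Adams.

1 and 2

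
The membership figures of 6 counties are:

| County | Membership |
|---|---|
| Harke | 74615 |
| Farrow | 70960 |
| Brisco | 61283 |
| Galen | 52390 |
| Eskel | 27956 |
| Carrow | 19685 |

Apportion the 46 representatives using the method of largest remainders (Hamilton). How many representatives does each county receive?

Total 306889; standard divisor 306889/46 ≈ 6671.5.
Standard quotas: Harke 11.1841, Farrow 10.6363, Brisco 9.1858, Galen 7.8528, Eskel 4.1904, Carrow 2.9506.
Lower quotas: Harke 11, Farrow 10, Brisco 9, Galen 7, Eskel 4, Carrow 2 (sum 43, leaving 3 seats).
Remainders in descending order: Carrow 0.9506, Galen 0.8528, Farrow 0.6363, Eskel 0.1904, Brisco 0.1858, Harke 0.1841.
The surplus seats go to Carrow, Galen, Farrow.

Harke=11, Farrow=11, Brisco=9, Galen=8, Eskel=4, Carrow=3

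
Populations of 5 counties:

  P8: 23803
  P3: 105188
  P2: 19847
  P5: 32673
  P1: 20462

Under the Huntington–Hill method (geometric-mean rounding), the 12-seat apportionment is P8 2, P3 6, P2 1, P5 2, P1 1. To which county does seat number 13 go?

Priority for the next seat is population ÷ (√(s·(s+1))).
Priorities: P8 9717.534, P3 16230.861, P2 14033.948, P5 13338.696, P1 14468.819.
Highest priority: P3.

P3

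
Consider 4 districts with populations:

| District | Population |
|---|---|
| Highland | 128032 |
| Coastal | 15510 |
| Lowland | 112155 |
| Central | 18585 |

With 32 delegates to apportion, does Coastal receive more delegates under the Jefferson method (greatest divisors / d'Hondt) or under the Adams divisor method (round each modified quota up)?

Jefferson: Highland 15, Coastal 1, Lowland 14, Central 2.
Adams: Highland 14, Coastal 2, Lowland 13, Central 3.
Coastal gets 1 under Jefferson and 2 under Adams.

Adams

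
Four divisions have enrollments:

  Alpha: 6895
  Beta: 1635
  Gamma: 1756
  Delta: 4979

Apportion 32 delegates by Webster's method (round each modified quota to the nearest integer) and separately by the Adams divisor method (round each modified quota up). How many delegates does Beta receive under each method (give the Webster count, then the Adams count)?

3 and 4

Webster: Alpha 15, Beta 3, Gamma 4, Delta 10.
Adams: Alpha 14, Beta 4, Gamma 4, Delta 10.
Beta gets 3 under Webster and 4 under Adams.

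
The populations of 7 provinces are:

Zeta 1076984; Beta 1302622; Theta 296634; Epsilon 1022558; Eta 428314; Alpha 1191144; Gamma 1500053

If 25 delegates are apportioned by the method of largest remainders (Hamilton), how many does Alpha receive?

Standard divisor: 6818309 ÷ 25 ≈ 272732.36.
Standard quotas: Zeta 3.9489, Beta 4.7762, Theta 1.0876, Epsilon 3.7493, Eta 1.5705, Alpha 4.3674, Gamma 5.5001.
Lower quotas: Zeta 3, Beta 4, Theta 1, Epsilon 3, Eta 1, Alpha 4, Gamma 5 (sum 21, leaving 4 seats).
Remainders in descending order: Zeta 0.9489, Beta 0.7762, Epsilon 0.7493, Eta 0.5705, Gamma 0.5001, Alpha 0.3674, Theta 0.0876.
Largest remainders: Zeta, Beta, Epsilon, Eta receive the extra seats.
Alpha receives 4.

4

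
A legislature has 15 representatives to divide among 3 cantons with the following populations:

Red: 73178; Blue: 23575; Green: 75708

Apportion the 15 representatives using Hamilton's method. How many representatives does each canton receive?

Red=6, Blue=2, Green=7

Standard divisor: 172461 ÷ 15 ≈ 11497.4.
Standard quotas: Red 6.3647, Blue 2.0505, Green 6.5848.
Lower quotas: Red 6, Blue 2, Green 6 (sum 14, leaving 1 seat).
Remainders in descending order: Green 0.5848, Red 0.3647, Blue 0.0505.
Largest remainder: Green receives the extra seat.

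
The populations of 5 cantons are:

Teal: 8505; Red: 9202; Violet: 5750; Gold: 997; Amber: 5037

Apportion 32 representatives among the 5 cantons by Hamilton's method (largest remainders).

Teal 9; Red 10; Violet 6; Gold 1; Amber 6

Total 29491; standard divisor 29491/32 ≈ 921.594.
Standard quotas: Teal 9.2286, Red 9.9849, Violet 6.2392, Gold 1.0818, Amber 5.4655.
Lower quotas: Teal 9, Red 9, Violet 6, Gold 1, Amber 5 (sum 30, leaving 2 seats).
Remainders in descending order: Red 0.9849, Amber 0.4655, Violet 0.2392, Teal 0.2286, Gold 0.0818.
The surplus seats go to Red, Amber.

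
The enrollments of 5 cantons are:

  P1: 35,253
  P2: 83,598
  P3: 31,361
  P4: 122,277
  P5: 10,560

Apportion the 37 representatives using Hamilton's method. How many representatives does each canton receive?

Standard divisor: 283049 ÷ 37 ≈ 7649.973.
Standard quotas: P1 4.6083, P2 10.9279, P3 4.0995, P4 15.9840, P5 1.3804.
Lower quotas: P1 4, P2 10, P3 4, P4 15, P5 1 (sum 34, leaving 3 seats).
Remainders in descending order: P4 0.9840, P2 0.9279, P1 0.6083, P5 0.3804, P3 0.0995.
The surplus seats go to P4, P2, P1.

P1: 5, P2: 11, P3: 4, P4: 16, P5: 1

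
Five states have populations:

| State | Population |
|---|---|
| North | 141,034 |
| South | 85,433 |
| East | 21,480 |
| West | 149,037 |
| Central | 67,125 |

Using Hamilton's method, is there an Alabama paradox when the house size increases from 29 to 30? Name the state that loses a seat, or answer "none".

East

At 29 seats: North 9, South 5, East 2, West 9, Central 4.
At 30 seats: North 9, South 6, East 1, West 10, Central 4.
East drops from 2 to 1.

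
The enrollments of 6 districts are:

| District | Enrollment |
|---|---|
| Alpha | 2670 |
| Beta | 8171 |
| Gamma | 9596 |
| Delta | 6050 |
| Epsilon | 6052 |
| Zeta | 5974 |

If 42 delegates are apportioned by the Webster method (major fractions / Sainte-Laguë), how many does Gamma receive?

10

Standard divisor 38513/42 ≈ 916.976; standard quotas: Alpha 2.912, Beta 8.911, Gamma 10.465, Delta 6.598, Epsilon 6.600, Zeta 6.515.
Rounding to the nearest integer gives 3, 9, 10, 7, 7, 7 = 43 seats, so the divisor must be adjusted.
With modified divisor 925: modified quotas Alpha 2.886, Beta 8.834, Gamma 10.374, Delta 6.541, Epsilon 6.543, Zeta 6.458.
Rounding to the nearest integer: Alpha 3, Beta 9, Gamma 10, Delta 7, Epsilon 7, Zeta 6 (total 42).
Gamma receives 10.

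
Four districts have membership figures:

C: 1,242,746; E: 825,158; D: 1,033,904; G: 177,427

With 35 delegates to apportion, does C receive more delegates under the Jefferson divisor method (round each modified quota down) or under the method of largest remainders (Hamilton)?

Jefferson: C 14, E 9, D 11, G 1.
Hamilton: C 13, E 9, D 11, G 2.
C gets 14 under Jefferson and 13 under Hamilton.

Jefferson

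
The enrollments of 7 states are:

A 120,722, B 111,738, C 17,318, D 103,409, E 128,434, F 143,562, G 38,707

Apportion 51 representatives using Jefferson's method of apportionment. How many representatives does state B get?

9

Standard divisor 663890/51 ≈ 13017.451; standard quotas: A 9.274, B 8.584, C 1.330, D 7.944, E 9.866, F 11.028, G 2.973.
Rounding down gives 9, 8, 1, 7, 9, 11, 2 = 47 seats, so the divisor must be adjusted.
With modified divisor 12200: modified quotas A 9.895, B 9.159, C 1.420, D 8.476, E 10.527, F 11.767, G 3.173.
Rounding down: A 9, B 9, C 1, D 8, E 10, F 11, G 3 (total 51).
B receives 9.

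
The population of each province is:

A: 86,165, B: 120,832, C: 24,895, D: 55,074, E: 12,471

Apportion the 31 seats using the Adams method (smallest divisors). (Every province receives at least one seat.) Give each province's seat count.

Standard divisor 299437/31 ≈ 9659.258; standard quotas: A 8.920, B 12.509, C 2.577, D 5.702, E 1.291.
Rounding up gives 9, 13, 3, 6, 2 = 33 seats, so the divisor must be adjusted.
With modified divisor 10900: modified quotas A 7.905, B 11.086, C 2.284, D 5.053, E 1.144.
Rounding up: A 8, B 12, C 3, D 6, E 2 (total 31).

A 8, B 12, C 3, D 6, E 2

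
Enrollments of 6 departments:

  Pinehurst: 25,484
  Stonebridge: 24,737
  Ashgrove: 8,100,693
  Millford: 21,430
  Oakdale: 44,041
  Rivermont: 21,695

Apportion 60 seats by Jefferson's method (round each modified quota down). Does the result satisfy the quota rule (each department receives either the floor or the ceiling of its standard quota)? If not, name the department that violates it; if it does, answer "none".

Standard quotas: Pinehurst 0.186, Stonebridge 0.180, Ashgrove 58.999, Millford 0.156, Oakdale 0.321, Rivermont 0.158.
Jefferson allocation: Pinehurst 0, Stonebridge 0, Ashgrove 60, Millford 0, Oakdale 0, Rivermont 0.
Ashgrove has quota 58.999 (lower 58, upper 59) but receives 60 — outside the quota interval.

Ashgrove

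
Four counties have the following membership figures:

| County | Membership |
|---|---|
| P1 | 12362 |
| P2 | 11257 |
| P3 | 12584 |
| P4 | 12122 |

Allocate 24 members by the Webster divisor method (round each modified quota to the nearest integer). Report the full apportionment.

Standard divisor 48325/24 ≈ 2013.542; standard quotas: P1 6.139, P2 5.591, P3 6.250, P4 6.020.
Rounding to the nearest integer gives P1 6, P2 6, P3 6, P4 6 — total 24, matching the house size, so no adjustment is needed.

P1=6, P2=6, P3=6, P4=6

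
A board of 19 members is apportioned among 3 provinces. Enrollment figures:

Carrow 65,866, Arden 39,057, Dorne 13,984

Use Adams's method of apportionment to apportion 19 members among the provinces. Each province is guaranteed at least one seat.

Carrow: 10; Arden: 6; Dorne: 3

Standard divisor 118907/19 ≈ 6258.263; standard quotas: Carrow 10.525, Arden 6.241, Dorne 2.234.
Rounding up gives 11, 7, 3 = 21 seats, so the divisor must be adjusted.
With modified divisor 6800: modified quotas Carrow 9.686, Arden 5.744, Dorne 2.056.
Rounding up: Carrow 10, Arden 6, Dorne 3 (total 19).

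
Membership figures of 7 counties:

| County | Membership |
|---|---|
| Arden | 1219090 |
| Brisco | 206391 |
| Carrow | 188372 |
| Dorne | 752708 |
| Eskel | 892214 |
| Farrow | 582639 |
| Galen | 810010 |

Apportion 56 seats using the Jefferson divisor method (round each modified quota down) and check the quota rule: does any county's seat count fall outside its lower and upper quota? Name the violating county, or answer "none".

none

Standard quotas: Arden 14.677, Brisco 2.485, Carrow 2.268, Dorne 9.062, Eskel 10.742, Farrow 7.015, Galen 9.752.
Jefferson allocation: Arden 15, Brisco 2, Carrow 2, Dorne 9, Eskel 11, Farrow 7, Galen 10.
Every allocation lies between the lower and upper quota.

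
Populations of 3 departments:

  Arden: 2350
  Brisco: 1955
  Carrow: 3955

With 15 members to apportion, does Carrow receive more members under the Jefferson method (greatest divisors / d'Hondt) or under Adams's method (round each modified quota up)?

Jefferson: Arden 4, Brisco 3, Carrow 8.
Adams: Arden 4, Brisco 4, Carrow 7.
Carrow gets 8 under Jefferson and 7 under Adams.

Jefferson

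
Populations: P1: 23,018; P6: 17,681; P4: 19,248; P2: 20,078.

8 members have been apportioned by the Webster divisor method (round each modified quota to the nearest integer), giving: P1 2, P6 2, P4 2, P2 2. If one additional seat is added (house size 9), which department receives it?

Priority for the next seat is population ÷ (current seats + 0.5).
Priorities: P1 9207.200, P6 7072.400, P4 7699.200, P2 8031.200.
Highest priority: P1.

P1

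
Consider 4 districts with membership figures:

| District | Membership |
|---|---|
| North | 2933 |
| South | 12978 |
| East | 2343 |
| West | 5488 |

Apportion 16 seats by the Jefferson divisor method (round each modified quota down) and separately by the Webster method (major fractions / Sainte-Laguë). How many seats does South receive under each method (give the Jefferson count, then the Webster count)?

Jefferson: North 2, South 9, East 1, West 4.
Webster: North 2, South 8, East 2, West 4.
South gets 9 under Jefferson and 8 under Webster.

9 and 8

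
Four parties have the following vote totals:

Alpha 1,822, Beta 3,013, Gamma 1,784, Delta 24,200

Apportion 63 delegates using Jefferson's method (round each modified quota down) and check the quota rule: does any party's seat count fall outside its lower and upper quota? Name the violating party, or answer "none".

Delta

Standard quotas: Alpha 3.725, Beta 6.159, Gamma 3.647, Delta 49.469.
Jefferson allocation: Alpha 3, Beta 6, Gamma 3, Delta 51.
Delta has quota 49.469 (lower 49, upper 50) but receives 51 — outside the quota interval.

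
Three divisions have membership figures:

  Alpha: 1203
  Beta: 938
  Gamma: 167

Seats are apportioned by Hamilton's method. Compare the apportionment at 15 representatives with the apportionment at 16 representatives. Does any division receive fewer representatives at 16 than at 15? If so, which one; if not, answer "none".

none

At 15 seats: Alpha 8, Beta 6, Gamma 1.
At 16 seats: Alpha 8, Beta 7, Gamma 1.
No division's allocation decreased.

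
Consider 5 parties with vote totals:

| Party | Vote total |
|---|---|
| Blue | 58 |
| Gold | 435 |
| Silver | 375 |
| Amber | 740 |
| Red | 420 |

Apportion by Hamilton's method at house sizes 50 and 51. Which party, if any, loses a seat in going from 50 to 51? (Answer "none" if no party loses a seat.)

Blue

At 50 seats: Blue 2, Gold 11, Silver 9, Amber 18, Red 10.
At 51 seats: Blue 1, Gold 11, Silver 9, Amber 19, Red 11.
Blue drops from 2 to 1.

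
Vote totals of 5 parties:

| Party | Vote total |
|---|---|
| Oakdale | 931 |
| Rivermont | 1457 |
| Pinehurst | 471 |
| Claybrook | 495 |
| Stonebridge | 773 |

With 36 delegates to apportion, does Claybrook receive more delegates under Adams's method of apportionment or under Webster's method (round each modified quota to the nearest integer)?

Adams: Oakdale 8, Rivermont 12, Pinehurst 4, Claybrook 5, Stonebridge 7.
Webster: Oakdale 8, Rivermont 13, Pinehurst 4, Claybrook 4, Stonebridge 7.
Claybrook gets 5 under Adams and 4 under Webster.

Adams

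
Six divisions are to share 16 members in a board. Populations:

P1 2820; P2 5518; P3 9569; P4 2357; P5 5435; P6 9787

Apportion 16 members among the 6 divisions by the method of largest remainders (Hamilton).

Total 35486; standard divisor 35486/16 ≈ 2217.875.
Standard quotas: P1 1.2715, P2 2.4880, P3 4.3145, P4 1.0627, P5 2.4505, P6 4.4128.
Lower quotas: P1 1, P2 2, P3 4, P4 1, P5 2, P6 4 (sum 14, leaving 2 seats).
Remainders in descending order: P2 0.4880, P5 0.4505, P6 0.4128, P3 0.3145, P1 0.2715, P4 0.0627.
Largest remainders: P2, P5 receive the extra seats.

P1: 1; P2: 3; P3: 4; P4: 1; P5: 3; P6: 4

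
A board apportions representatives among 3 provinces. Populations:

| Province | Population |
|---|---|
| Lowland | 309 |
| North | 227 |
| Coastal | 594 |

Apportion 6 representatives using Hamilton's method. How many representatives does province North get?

The standard divisor is 1130/6 ≈ 188.333.
Standard quotas: Lowland 1.641, North 1.205, Coastal 3.154.
Lower quotas: Lowland 1, North 1, Coastal 3 (sum 5, leaving 1 seat).
Remainders in descending order: Lowland 0.641, North 0.205, Coastal 0.154.
Largest remainder: Lowland receives the extra seat.
North receives 1.

1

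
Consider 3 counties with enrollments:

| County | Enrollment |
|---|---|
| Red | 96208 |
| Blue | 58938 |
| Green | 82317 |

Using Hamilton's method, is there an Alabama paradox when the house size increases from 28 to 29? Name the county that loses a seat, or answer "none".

none

At 28 seats: Red 11, Blue 7, Green 10.
At 29 seats: Red 12, Blue 7, Green 10.
No county's allocation decreased.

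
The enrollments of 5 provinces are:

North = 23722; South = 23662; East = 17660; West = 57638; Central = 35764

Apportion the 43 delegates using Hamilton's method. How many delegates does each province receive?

North=6, South=6, East=5, West=16, Central=10

Standard divisor: 158446 ÷ 43 ≈ 3684.791.
Standard quotas: North 6.4378, South 6.4215, East 4.7927, West 15.6421, Central 9.7058.
Lower quotas: North 6, South 6, East 4, West 15, Central 9 (sum 40, leaving 3 seats).
Remainders in descending order: East 0.7927, Central 0.7058, West 0.6421, North 0.4378, South 0.4215.
Largest remainders: East, Central, West receive the extra seats.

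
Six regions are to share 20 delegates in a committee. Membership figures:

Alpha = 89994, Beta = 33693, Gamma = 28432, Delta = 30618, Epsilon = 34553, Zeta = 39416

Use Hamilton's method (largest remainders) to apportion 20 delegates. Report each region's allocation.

Total 256706; standard divisor 256706/20 ≈ 12835.3.
Standard quotas: Alpha 7.0114, Beta 2.6250, Gamma 2.2151, Delta 2.3855, Epsilon 2.6920, Zeta 3.0709.
Lower quotas: Alpha 7, Beta 2, Gamma 2, Delta 2, Epsilon 2, Zeta 3 (sum 18, leaving 2 seats).
Remainders in descending order: Epsilon 0.6920, Beta 0.6250, Delta 0.3855, Gamma 0.2151, Zeta 0.0709, Alpha 0.0114.
Largest remainders: Epsilon, Beta receive the extra seats.

Alpha: 7, Beta: 3, Gamma: 2, Delta: 2, Epsilon: 3, Zeta: 3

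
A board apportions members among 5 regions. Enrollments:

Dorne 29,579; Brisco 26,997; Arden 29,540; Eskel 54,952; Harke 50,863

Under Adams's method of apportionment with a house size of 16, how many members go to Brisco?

Standard divisor 191931/16 ≈ 11995.688; standard quotas: Dorne 2.466, Brisco 2.251, Arden 2.463, Eskel 4.581, Harke 4.240.
Rounding up gives 3, 3, 3, 5, 5 = 19 seats, so the divisor must be adjusted.
With modified divisor 14300: modified quotas Dorne 2.068, Brisco 1.888, Arden 2.066, Eskel 3.843, Harke 3.557.
Rounding up: Dorne 3, Brisco 2, Arden 3, Eskel 4, Harke 4 (total 16).
Brisco receives 2.

2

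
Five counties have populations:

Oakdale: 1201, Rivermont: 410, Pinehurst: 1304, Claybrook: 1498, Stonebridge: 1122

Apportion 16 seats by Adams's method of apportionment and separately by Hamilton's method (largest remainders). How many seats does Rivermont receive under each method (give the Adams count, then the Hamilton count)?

Adams: Oakdale 3, Rivermont 2, Pinehurst 4, Claybrook 4, Stonebridge 3.
Hamilton: Oakdale 4, Rivermont 1, Pinehurst 4, Claybrook 4, Stonebridge 3.
Rivermont gets 2 under Adams and 1 under Hamilton.

2 and 1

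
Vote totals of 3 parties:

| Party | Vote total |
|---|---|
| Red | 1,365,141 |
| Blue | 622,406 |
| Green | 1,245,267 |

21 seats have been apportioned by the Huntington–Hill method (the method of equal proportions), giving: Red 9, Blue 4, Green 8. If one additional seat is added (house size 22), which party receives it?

Green

Priority for the next seat is population ÷ (√(s·(s+1))).
Priorities: Red 143898.496, Blue 139174.213, Green 146756.123.
Highest priority: Green.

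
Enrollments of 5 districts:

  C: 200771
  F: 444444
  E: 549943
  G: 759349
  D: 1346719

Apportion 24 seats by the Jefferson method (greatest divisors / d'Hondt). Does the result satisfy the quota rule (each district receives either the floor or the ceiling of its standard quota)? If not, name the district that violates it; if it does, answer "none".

Standard quotas: C 1.460, F 3.231, E 3.998, G 5.520, D 9.791.
Jefferson allocation: C 1, F 3, E 4, G 6, D 10.
Every allocation lies between the lower and upper quota.

none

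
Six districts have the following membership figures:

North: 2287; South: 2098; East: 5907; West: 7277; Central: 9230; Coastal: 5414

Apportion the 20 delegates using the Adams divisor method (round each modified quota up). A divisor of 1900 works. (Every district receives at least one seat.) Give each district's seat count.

With modified divisor 1900: modified quotas North 1.204, South 1.104, East 3.109, West 3.830, Central 4.858, Coastal 2.849.
Rounding up: North 2, South 2, East 4, West 4, Central 5, Coastal 3 (total 20).

North=2, South=2, East=4, West=4, Central=5, Coastal=3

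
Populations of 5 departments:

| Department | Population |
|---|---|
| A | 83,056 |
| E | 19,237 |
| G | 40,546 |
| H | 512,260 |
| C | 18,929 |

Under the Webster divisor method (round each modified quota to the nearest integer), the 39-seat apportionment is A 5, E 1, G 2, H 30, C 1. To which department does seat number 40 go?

Priority for the next seat is population ÷ (current seats + 0.5).
Priorities: A 15101.091, E 12824.667, G 16218.400, H 16795.410, C 12619.333.
Highest priority: H.

H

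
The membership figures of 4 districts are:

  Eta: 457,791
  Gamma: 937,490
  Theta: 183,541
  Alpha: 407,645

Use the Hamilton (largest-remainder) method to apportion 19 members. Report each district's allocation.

Total 1986467; standard divisor 1986467/19 ≈ 104550.895.
Standard quotas: Eta 4.3786, Gamma 8.9668, Theta 1.7555, Alpha 3.8990.
Lower quotas: Eta 4, Gamma 8, Theta 1, Alpha 3 (sum 16, leaving 3 seats).
Remainders in descending order: Gamma 0.9668, Alpha 0.8990, Theta 0.7555, Eta 0.3786.
The surplus seats go to Gamma, Alpha, Theta.

Eta=4, Gamma=9, Theta=2, Alpha=4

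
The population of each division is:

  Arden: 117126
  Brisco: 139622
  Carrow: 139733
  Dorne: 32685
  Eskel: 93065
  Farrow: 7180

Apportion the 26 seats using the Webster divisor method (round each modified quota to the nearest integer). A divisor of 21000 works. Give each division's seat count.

Arden=6, Brisco=7, Carrow=7, Dorne=2, Eskel=4, Farrow=0

With modified divisor 21000: modified quotas Arden 5.577, Brisco 6.649, Carrow 6.654, Dorne 1.556, Eskel 4.432, Farrow 0.342.
Rounding to the nearest integer: Arden 6, Brisco 7, Carrow 7, Dorne 2, Eskel 4, Farrow 0 (total 26).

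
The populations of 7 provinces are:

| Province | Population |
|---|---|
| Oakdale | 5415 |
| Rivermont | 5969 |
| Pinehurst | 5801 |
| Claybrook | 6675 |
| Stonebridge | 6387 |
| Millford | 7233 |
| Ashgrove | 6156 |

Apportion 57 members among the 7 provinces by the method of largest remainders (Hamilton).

Oakdale 7; Rivermont 8; Pinehurst 8; Claybrook 9; Stonebridge 8; Millford 9; Ashgrove 8

Total 43636; standard divisor 43636/57 ≈ 765.544.
Standard quotas: Oakdale 7.0734, Rivermont 7.7971, Pinehurst 7.5776, Claybrook 8.7193, Stonebridge 8.3431, Millford 9.4482, Ashgrove 8.0413.
Lower quotas: Oakdale 7, Rivermont 7, Pinehurst 7, Claybrook 8, Stonebridge 8, Millford 9, Ashgrove 8 (sum 54, leaving 3 seats).
Remainders in descending order: Rivermont 0.7971, Claybrook 0.7193, Pinehurst 0.5776, Millford 0.4482, Stonebridge 0.3431, Oakdale 0.0734, Ashgrove 0.0413.
Largest remainders: Rivermont, Claybrook, Pinehurst receive the extra seats.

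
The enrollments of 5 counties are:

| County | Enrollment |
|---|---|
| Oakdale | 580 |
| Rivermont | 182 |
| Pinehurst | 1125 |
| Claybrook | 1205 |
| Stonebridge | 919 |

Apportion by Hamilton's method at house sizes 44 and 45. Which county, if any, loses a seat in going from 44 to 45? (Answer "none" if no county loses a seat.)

Oakdale

At 44 seats: Oakdale 7, Rivermont 2, Pinehurst 12, Claybrook 13, Stonebridge 10.
At 45 seats: Oakdale 6, Rivermont 2, Pinehurst 13, Claybrook 14, Stonebridge 10.
Oakdale drops from 7 to 6.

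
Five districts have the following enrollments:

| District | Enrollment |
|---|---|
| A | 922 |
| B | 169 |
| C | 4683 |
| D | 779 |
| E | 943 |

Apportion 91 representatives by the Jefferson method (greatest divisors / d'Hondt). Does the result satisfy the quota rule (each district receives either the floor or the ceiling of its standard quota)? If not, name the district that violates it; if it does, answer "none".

C

Standard quotas: A 11.193, B 2.052, C 56.851, D 9.457, E 11.448.
Jefferson allocation: A 11, B 2, C 58, D 9, E 11.
C has quota 56.851 (lower 56, upper 57) but receives 58 — outside the quota interval.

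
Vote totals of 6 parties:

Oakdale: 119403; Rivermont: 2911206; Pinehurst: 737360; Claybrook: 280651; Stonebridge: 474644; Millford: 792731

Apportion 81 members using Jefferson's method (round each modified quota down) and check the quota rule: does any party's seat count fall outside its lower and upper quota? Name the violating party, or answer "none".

Standard quotas: Oakdale 1.819, Rivermont 44.358, Pinehurst 11.235, Claybrook 4.276, Stonebridge 7.232, Millford 12.079.
Jefferson allocation: Oakdale 1, Rivermont 46, Pinehurst 11, Claybrook 4, Stonebridge 7, Millford 12.
Rivermont has quota 44.358 (lower 44, upper 45) but receives 46 — outside the quota interval.

Rivermont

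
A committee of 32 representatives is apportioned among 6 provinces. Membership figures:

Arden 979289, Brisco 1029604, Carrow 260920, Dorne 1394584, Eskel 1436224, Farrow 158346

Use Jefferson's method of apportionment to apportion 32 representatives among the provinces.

Arden 6, Brisco 6, Carrow 1, Dorne 9, Eskel 9, Farrow 1

Standard divisor 5258967/32 ≈ 164342.719; standard quotas: Arden 5.959, Brisco 6.265, Carrow 1.588, Dorne 8.486, Eskel 8.739, Farrow 0.964.
Rounding down gives 5, 6, 1, 8, 8, 0 = 28 seats, so the divisor must be adjusted.
With modified divisor 151000: modified quotas Arden 6.485, Brisco 6.819, Carrow 1.728, Dorne 9.236, Eskel 9.511, Farrow 1.049.
Rounding down: Arden 6, Brisco 6, Carrow 1, Dorne 9, Eskel 9, Farrow 1 (total 32).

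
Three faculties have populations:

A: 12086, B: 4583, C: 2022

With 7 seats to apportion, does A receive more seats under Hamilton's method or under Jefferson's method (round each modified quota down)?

Hamilton: A 4, B 2, C 1.
Jefferson: A 5, B 2, C 0.
A gets 4 under Hamilton and 5 under Jefferson.

Jefferson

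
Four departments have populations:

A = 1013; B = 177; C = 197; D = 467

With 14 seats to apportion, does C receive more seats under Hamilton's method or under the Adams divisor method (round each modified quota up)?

Adams

Hamilton: A 8, B 1, C 1, D 4.
Adams: A 7, B 2, C 2, D 3.
C gets 1 under Hamilton and 2 under Adams.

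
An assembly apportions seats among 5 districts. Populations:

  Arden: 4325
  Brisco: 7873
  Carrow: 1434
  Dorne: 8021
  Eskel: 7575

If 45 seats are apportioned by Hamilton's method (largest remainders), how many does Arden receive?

7

Total 29228; standard divisor 29228/45 ≈ 649.511.
Standard quotas: Arden 6.6589, Brisco 12.1214, Carrow 2.2078, Dorne 12.3493, Eskel 11.6626.
Lower quotas: Arden 6, Brisco 12, Carrow 2, Dorne 12, Eskel 11 (sum 43, leaving 2 seats).
Remainders in descending order: Eskel 0.6626, Arden 0.6589, Dorne 0.3493, Carrow 0.2078, Brisco 0.1214.
The surplus seats go to Eskel, Arden.
Arden receives 7.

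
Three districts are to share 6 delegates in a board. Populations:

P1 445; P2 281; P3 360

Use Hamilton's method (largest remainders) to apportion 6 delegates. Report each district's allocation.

Total 1086; standard divisor 1086/6 = 181.
Standard quotas: P1 2.459, P2 1.552, P3 1.989.
Lower quotas: P1 2, P2 1, P3 1 (sum 4, leaving 2 seats).
Remainders in descending order: P3 0.989, P2 0.552, P1 0.459.
Largest remainders: P3, P2 receive the extra seats.

P1=2; P2=2; P3=2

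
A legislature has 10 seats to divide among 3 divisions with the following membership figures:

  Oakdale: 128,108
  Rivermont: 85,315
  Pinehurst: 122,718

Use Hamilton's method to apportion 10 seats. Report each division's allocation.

Oakdale 4; Rivermont 2; Pinehurst 4

Total 336141; standard divisor 336141/10 ≈ 33614.1.
Standard quotas: Oakdale 3.8111, Rivermont 2.5381, Pinehurst 3.6508.
Lower quotas: Oakdale 3, Rivermont 2, Pinehurst 3 (sum 8, leaving 2 seats).
Remainders in descending order: Oakdale 0.8111, Pinehurst 0.6508, Rivermont 0.5381.
Largest remainders: Oakdale, Pinehurst receive the extra seats.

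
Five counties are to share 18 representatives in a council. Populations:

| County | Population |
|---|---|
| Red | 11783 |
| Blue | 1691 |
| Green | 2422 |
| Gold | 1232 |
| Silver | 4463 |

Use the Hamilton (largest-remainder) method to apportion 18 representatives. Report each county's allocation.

Total 21591; standard divisor 21591/18 ≈ 1199.5.
Standard quotas: Red 9.8233, Blue 1.4098, Green 2.0192, Gold 1.0271, Silver 3.7207.
Lower quotas: Red 9, Blue 1, Green 2, Gold 1, Silver 3 (sum 16, leaving 2 seats).
Remainders in descending order: Red 0.8233, Silver 0.7207, Blue 0.4098, Gold 0.0271, Green 0.0192.
The surplus seats go to Red, Silver.

Red=10; Blue=1; Green=2; Gold=1; Silver=4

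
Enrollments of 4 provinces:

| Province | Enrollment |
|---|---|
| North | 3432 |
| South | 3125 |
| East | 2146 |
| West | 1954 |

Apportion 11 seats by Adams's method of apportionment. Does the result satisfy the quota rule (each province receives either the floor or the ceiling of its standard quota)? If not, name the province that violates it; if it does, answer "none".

none

Standard quotas: North 3.542, South 3.226, East 2.215, West 2.017.
Adams allocation: North 4, South 3, East 2, West 2.
Every allocation lies between the lower and upper quota.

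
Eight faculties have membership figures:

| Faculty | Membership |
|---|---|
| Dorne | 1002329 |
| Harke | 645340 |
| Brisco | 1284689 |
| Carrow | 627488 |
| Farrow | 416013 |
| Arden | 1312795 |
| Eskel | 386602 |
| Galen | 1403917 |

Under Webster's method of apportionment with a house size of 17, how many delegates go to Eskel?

1

Standard divisor 7079173/17 ≈ 416421.941; standard quotas: Dorne 2.407, Harke 1.550, Brisco 3.085, Carrow 1.507, Farrow 0.999, Arden 3.153, Eskel 0.928, Galen 3.371.
Rounding to the nearest integer gives Dorne 2, Harke 2, Brisco 3, Carrow 2, Farrow 1, Arden 3, Eskel 1, Galen 3 — total 17, matching the house size, so no adjustment is needed.
Eskel receives 1.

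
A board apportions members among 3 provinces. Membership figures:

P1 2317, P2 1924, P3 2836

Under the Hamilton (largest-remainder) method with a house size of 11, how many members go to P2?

3

Standard divisor: 7077 ÷ 11 ≈ 643.364.
Standard quotas: P1 3.601, P2 2.991, P3 4.408.
Lower quotas: P1 3, P2 2, P3 4 (sum 9, leaving 2 seats).
Remainders in descending order: P2 0.991, P1 0.601, P3 0.408.
Largest remainders: P2, P1 receive the extra seats.
P2 receives 3.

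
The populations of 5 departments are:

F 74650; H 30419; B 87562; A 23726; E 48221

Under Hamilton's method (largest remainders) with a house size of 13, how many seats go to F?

4

Standard divisor: 264578 ÷ 13 ≈ 20352.154.
Standard quotas: F 3.6679, H 1.4946, B 4.3023, A 1.1658, E 2.3693.
Lower quotas: F 3, H 1, B 4, A 1, E 2 (sum 11, leaving 2 seats).
Remainders in descending order: F 0.6679, H 0.4946, E 0.3693, B 0.3023, A 0.1658.
Largest remainders: F, H receive the extra seats.
F receives 4.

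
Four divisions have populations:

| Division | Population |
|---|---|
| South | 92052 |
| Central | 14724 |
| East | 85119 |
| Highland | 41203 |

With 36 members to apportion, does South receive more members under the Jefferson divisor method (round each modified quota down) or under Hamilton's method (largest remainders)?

Jefferson

Jefferson: South 15, Central 2, East 13, Highland 6.
Hamilton: South 14, Central 2, East 13, Highland 7.
South gets 15 under Jefferson and 14 under Hamilton.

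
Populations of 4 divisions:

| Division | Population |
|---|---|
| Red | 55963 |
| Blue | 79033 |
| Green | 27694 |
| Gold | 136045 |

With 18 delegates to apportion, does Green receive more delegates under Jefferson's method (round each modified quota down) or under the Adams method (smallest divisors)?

Jefferson: Red 3, Blue 5, Green 1, Gold 9.
Adams: Red 3, Blue 5, Green 2, Gold 8.
Green gets 1 under Jefferson and 2 under Adams.

Adams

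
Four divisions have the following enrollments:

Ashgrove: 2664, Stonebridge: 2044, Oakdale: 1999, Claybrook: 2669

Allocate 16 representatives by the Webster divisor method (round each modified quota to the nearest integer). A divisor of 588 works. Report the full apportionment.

With modified divisor 588: modified quotas Ashgrove 4.531, Stonebridge 3.476, Oakdale 3.400, Claybrook 4.539.
Rounding to the nearest integer: Ashgrove 5, Stonebridge 3, Oakdale 3, Claybrook 5 (total 16).

Ashgrove: 5; Stonebridge: 3; Oakdale: 3; Claybrook: 5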